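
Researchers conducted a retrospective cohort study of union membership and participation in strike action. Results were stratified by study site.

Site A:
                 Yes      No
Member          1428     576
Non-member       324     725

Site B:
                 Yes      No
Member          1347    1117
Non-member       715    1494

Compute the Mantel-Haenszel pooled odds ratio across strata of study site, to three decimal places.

3.317

OR_MH = Σ(aᵢdᵢ/nᵢ) / Σ(bᵢcᵢ/nᵢ), where nᵢ is the stratum total.
Stratum 1 (Site A): n = 3053; a·d/n = 1428·725/3053 = 339.1091; b·c/n = 576·324/3053 = 61.1281
Stratum 2 (Site B): n = 4673; a·d/n = 1347·1494/4673 = 430.6480; b·c/n = 1117·715/4673 = 170.9084
OR_MH = (339.1091 + 430.6480) / (61.1281 + 170.9084) = 769.7571 / 232.0365 = 3.31740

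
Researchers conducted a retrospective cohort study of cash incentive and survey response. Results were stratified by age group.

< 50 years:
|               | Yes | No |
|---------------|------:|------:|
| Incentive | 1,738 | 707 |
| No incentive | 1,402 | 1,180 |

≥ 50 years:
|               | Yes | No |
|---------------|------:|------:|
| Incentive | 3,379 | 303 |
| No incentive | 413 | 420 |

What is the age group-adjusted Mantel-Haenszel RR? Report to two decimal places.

1.49

RR_MH = Σ(aᵢ·n₀ᵢ/nᵢ) / Σ(cᵢ·n₁ᵢ/nᵢ), with n₁ᵢ = aᵢ+bᵢ (exposed), n₀ᵢ = cᵢ+dᵢ (unexposed), nᵢ = n₁ᵢ+n₀ᵢ.
Stratum 1 (< 50 years): n₁ = 2445, n₀ = 2582, n = 5027; a·n₀/n = 1738·2582/5027 = 892.6827; c·n₁/n = 1402·2445/5027 = 681.8958
Stratum 2 (≥ 50 years): n₁ = 3682, n₀ = 833, n = 4515; a·n₀/n = 3379·833/4515 = 623.4124; c·n₁/n = 413·3682/4515 = 336.8031
RR_MH = (892.6827 + 623.4124) / (681.8958 + 336.8031) = 1516.0951 / 1018.6989 = 1.48827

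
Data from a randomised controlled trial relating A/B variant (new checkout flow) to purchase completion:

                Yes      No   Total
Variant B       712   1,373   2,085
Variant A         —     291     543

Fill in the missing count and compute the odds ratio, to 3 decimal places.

The missing cell is in the unexposed row: 543 − 291 = 252.
So a = 712, b = 1373, c = 252, d = 291.
OR = (a·d)/(b·c) = (712 × 291) / (1373 × 252) = 207192 / 345996 = 0.59883

0.599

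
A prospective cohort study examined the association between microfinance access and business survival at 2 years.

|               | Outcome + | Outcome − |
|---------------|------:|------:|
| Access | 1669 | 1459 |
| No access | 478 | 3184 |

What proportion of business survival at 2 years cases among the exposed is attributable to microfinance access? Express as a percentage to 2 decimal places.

Cells: a = 1669, b = 1459, c = 478, d = 3184.
Risk in exposed = 1669/3128 = 0.53357; risk in unexposed = 478/3662 = 0.13053.
RR = 0.53357/0.13053 = 4.08771
AR% = (RR − 1)/RR × 100 = (4.08771 − 1)/4.08771 × 100 = 75.5364%

75.54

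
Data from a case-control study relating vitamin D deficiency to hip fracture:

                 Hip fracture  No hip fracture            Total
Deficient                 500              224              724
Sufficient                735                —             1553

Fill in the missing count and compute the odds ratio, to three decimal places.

The missing cell is in the unexposed row: 1553 − 735 = 818.
So a = 500, b = 224, c = 735, d = 818.
OR = (a·d)/(b·c) = (500 × 818) / (224 × 735) = 409000 / 164640 = 2.48421

2.484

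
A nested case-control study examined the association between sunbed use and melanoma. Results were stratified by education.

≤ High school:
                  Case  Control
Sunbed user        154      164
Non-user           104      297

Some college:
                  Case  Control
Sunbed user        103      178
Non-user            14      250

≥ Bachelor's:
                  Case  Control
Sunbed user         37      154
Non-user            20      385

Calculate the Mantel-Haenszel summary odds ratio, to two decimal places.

4.03

OR_MH = Σ(aᵢdᵢ/nᵢ) / Σ(bᵢcᵢ/nᵢ), where nᵢ is the stratum total.
Stratum 1 (≤ High school): n = 719; a·d/n = 154·297/719 = 63.6134; b·c/n = 164·104/719 = 23.7218
Stratum 2 (Some college): n = 545; a·d/n = 103·250/545 = 47.2477; b·c/n = 178·14/545 = 4.5725
Stratum 3 (≥ Bachelor's): n = 596; a·d/n = 37·385/596 = 23.9010; b·c/n = 154·20/596 = 5.1678
OR_MH = (63.6134 + 47.2477 + 23.9010) / (23.7218 + 4.5725 + 5.1678) = 134.7621 / 33.4621 = 4.02730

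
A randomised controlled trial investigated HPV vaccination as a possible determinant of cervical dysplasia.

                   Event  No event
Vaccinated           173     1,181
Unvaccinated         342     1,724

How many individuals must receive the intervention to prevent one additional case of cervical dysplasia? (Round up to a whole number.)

Risk in treated group = 173/1354 = 0.12777; risk in control = 342/2066 = 0.16554.
Absolute risk reduction = 0.16554 − 0.12777 = 0.03777
NNT = 1 / ARR = 1 / 0.03777 = 26.478 → round up → 27

27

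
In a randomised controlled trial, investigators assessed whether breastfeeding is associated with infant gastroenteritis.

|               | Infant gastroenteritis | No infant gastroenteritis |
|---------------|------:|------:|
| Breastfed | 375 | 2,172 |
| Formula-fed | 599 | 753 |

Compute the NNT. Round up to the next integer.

4

Risk in treated group = 375/2547 = 0.14723; risk in control = 599/1352 = 0.44305.
Absolute risk reduction = 0.44305 − 0.14723 = 0.29582
NNT = 1 / ARR = 1 / 0.29582 = 3.380 → round up → 4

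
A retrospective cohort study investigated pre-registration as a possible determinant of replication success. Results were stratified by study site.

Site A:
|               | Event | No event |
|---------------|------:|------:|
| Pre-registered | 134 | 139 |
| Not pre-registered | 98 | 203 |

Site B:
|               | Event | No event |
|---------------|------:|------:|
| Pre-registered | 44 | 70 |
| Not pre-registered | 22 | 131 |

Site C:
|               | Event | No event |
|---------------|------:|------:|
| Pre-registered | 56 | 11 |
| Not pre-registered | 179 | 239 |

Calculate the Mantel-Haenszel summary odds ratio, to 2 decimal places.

OR_MH = Σ(aᵢdᵢ/nᵢ) / Σ(bᵢcᵢ/nᵢ), where nᵢ is the stratum total.
Stratum 1 (Site A): n = 574; a·d/n = 134·203/574 = 47.3902; b·c/n = 139·98/574 = 23.7317
Stratum 2 (Site B): n = 267; a·d/n = 44·131/267 = 21.5880; b·c/n = 70·22/267 = 5.7678
Stratum 3 (Site C): n = 485; a·d/n = 56·239/485 = 27.5959; b·c/n = 11·179/485 = 4.0598
OR_MH = (47.3902 + 21.5880 + 27.5959) / (23.7317 + 5.7678 + 4.0598) = 96.5741 / 33.5593 = 2.87772

2.88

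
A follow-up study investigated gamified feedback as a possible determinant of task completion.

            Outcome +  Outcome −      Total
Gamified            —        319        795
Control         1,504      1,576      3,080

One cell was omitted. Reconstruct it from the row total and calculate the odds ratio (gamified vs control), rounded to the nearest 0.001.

The missing cell is in the exposed row: 795 − 319 = 476.
So a = 476, b = 319, c = 1504, d = 1576.
OR = (a·d)/(b·c) = (476 × 1576) / (319 × 1504) = 750176 / 479776 = 1.56360

1.564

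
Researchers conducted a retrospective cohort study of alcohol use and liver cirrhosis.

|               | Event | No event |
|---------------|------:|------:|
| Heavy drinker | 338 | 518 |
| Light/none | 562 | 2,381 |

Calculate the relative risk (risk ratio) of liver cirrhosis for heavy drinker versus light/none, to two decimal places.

2.07

Cells: a = 338, b = 518, c = 562, d = 2381.
Risk in exposed = 338/856 = 0.39486; risk in unexposed = 562/2943 = 0.19096.
RR = 0.39486 / 0.19096 = 2.06774
The risk among the exposed is 2.07 times that among the unexposed.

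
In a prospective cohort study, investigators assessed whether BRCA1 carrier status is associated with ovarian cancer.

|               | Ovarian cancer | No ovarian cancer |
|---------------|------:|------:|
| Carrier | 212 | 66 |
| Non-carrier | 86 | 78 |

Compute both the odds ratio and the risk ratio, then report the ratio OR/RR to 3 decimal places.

Cells: a = 212, b = 66, c = 86, d = 78.
OR = (212·78)/(66·86) = 16536/5676 = 2.91332
Risk in exposed = 212/278 = 0.76259; risk in unexposed = 86/164 = 0.52439; RR = 1.45424
OR/RR = 2.91332 / 1.45424 = 2.00333
The outcome is not rare, so the OR lies further from 1 than the RR.

2.003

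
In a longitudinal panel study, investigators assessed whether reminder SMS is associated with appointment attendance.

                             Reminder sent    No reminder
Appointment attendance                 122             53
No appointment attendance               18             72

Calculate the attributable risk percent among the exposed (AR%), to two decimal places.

Reading the table with exposure as columns: a = 122 (Reminder sent, case), b = 18 (Reminder sent, non-case), c = 53 (No reminder, case), d = 72.
Risk in exposed = 122/140 = 0.87143; risk in unexposed = 53/125 = 0.42400.
RR = 0.87143/0.42400 = 2.05526
AR% = (RR − 1)/RR × 100 = (2.05526 − 1)/2.05526 × 100 = 51.3443%

51.34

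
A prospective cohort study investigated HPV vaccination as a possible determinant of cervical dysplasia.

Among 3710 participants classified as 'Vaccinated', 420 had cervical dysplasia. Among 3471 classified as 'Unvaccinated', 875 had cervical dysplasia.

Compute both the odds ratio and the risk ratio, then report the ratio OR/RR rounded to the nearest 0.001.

From the description: a = 420, b = 3290, c = 875, d = 2596.
OR = (420·2596)/(3290·875) = 1090320/2878750 = 0.37875
Risk in exposed = 420/3710 = 0.11321; risk in unexposed = 875/3471 = 0.25209; RR = 0.44908
OR/RR = 0.37875 / 0.44908 = 0.84339
The outcome is not rare, so the OR lies further from 1 than the RR.

0.843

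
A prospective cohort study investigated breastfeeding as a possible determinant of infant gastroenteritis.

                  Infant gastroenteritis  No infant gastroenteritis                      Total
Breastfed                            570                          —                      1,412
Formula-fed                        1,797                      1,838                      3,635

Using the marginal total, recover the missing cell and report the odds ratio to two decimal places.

The missing cell is in the exposed row: 1412 − 570 = 842.
So a = 570, b = 842, c = 1797, d = 1838.
OR = (a·d)/(b·c) = (570 × 1838) / (842 × 1797) = 1047660 / 1513074 = 0.69240

0.69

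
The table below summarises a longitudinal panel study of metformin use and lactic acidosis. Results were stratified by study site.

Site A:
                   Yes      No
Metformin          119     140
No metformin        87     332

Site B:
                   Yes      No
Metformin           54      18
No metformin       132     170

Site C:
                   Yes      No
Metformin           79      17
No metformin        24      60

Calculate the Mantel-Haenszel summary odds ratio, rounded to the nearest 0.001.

OR_MH = Σ(aᵢdᵢ/nᵢ) / Σ(bᵢcᵢ/nᵢ), where nᵢ is the stratum total.
Stratum 1 (Site A): n = 678; a·d/n = 119·332/678 = 58.2714; b·c/n = 140·87/678 = 17.9646
Stratum 2 (Site B): n = 374; a·d/n = 54·170/374 = 24.5455; b·c/n = 18·132/374 = 6.3529
Stratum 3 (Site C): n = 180; a·d/n = 79·60/180 = 26.3333; b·c/n = 17·24/180 = 2.2667
OR_MH = (58.2714 + 24.5455 + 26.3333) / (17.9646 + 6.3529 + 2.2667) = 109.1502 / 26.5842 = 4.10583

4.106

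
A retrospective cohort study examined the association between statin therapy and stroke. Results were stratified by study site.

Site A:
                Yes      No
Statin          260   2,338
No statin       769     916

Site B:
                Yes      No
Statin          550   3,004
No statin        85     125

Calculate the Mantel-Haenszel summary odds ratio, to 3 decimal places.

0.151

OR_MH = Σ(aᵢdᵢ/nᵢ) / Σ(bᵢcᵢ/nᵢ), where nᵢ is the stratum total.
Stratum 1 (Site A): n = 4283; a·d/n = 260·916/4283 = 55.6059; b·c/n = 2338·769/4283 = 419.7810
Stratum 2 (Site B): n = 3764; a·d/n = 550·125/3764 = 18.2651; b·c/n = 3004·85/3764 = 67.8374
OR_MH = (55.6059 + 18.2651) / (419.7810 + 67.8374) = 73.8710 / 487.6184 = 0.15149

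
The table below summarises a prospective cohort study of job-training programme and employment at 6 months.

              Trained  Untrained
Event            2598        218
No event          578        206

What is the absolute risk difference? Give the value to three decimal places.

0.304

Reading the table with exposure as columns: a = 2598 (Trained, case), b = 578 (Trained, non-case), c = 218 (Untrained, case), d = 206.
Risk in exposed = 2598/3176 = 0.818010; risk in unexposed = 218/424 = 0.514151.
Risk difference = 0.818010 − 0.514151 = 0.303859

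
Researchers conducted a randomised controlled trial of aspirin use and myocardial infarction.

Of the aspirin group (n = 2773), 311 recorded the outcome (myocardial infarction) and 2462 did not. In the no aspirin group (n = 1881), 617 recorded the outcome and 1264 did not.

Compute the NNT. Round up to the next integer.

5

Risk in treated group = 311/2773 = 0.11215; risk in control = 617/1881 = 0.32802.
Absolute risk reduction = 0.32802 − 0.11215 = 0.21586
NNT = 1 / ARR = 1 / 0.21586 = 4.633 → round up → 5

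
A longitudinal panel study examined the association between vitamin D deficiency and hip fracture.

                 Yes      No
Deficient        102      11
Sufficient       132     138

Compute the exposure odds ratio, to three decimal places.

Cells: a = 102, b = 11, c = 132, d = 138.
OR = (a·d)/(b·c) = (102 × 138) / (11 × 132) = 14076 / 1452 = 9.69421
The odds of hip fracture are about 9.69 times as high in the deficient group.

9.694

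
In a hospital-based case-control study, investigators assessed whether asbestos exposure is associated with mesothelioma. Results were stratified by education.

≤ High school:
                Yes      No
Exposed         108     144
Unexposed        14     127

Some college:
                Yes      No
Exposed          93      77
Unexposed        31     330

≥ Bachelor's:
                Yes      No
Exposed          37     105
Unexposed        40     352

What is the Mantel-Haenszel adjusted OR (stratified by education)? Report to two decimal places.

OR_MH = Σ(aᵢdᵢ/nᵢ) / Σ(bᵢcᵢ/nᵢ), where nᵢ is the stratum total.
Stratum 1 (≤ High school): n = 393; a·d/n = 108·127/393 = 34.9008; b·c/n = 144·14/393 = 5.1298
Stratum 2 (Some college): n = 531; a·d/n = 93·330/531 = 57.7966; b·c/n = 77·31/531 = 4.4953
Stratum 3 (≥ Bachelor's): n = 534; a·d/n = 37·352/534 = 24.3895; b·c/n = 105·40/534 = 7.8652
OR_MH = (34.9008 + 57.7966 + 24.3895) / (5.1298 + 4.4953 + 7.8652) = 117.0869 / 17.4902 = 6.69442

6.69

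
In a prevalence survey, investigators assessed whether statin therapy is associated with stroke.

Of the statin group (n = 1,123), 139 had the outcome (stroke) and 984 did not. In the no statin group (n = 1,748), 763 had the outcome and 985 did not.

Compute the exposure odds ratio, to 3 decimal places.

0.182

From the description: a = 139, b = 984, c = 763, d = 985.
OR = (a·d)/(b·c) = (139 × 985) / (984 × 763) = 136915 / 750792 = 0.18236
Exposure is associated with lower odds of stroke (OR = 0.18 < 1).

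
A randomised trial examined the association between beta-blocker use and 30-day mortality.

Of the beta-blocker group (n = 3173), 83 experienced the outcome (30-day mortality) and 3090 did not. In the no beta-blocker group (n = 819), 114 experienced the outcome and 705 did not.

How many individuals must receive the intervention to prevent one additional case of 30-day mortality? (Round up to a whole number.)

9

Risk in treated group = 83/3173 = 0.02616; risk in control = 114/819 = 0.13919.
Absolute risk reduction = 0.13919 − 0.02616 = 0.11304
NNT = 1 / ARR = 1 / 0.11304 = 8.847 → round up → 9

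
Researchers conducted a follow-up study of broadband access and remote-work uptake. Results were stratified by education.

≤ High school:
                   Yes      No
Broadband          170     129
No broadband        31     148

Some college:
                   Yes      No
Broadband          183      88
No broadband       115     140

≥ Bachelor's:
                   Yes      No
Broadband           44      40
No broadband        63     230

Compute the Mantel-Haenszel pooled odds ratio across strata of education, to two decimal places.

OR_MH = Σ(aᵢdᵢ/nᵢ) / Σ(bᵢcᵢ/nᵢ), where nᵢ is the stratum total.
Stratum 1 (≤ High school): n = 478; a·d/n = 170·148/478 = 52.6360; b·c/n = 129·31/478 = 8.3661
Stratum 2 (Some college): n = 526; a·d/n = 183·140/526 = 48.7072; b·c/n = 88·115/526 = 19.2395
Stratum 3 (≥ Bachelor's): n = 377; a·d/n = 44·230/377 = 26.8435; b·c/n = 40·63/377 = 6.6844
OR_MH = (52.6360 + 48.7072 + 26.8435) / (8.3661 + 19.2395 + 6.6844) = 128.1867 / 34.2900 = 3.73831

3.74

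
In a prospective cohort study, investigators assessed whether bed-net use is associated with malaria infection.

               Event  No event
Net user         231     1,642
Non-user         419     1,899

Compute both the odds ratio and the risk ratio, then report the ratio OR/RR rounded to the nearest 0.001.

Cells: a = 231, b = 1642, c = 419, d = 1899.
OR = (231·1899)/(1642·419) = 438669/687998 = 0.63760
Risk in exposed = 231/1873 = 0.12333; risk in unexposed = 419/2318 = 0.18076; RR = 0.68230
OR/RR = 0.63760 / 0.68230 = 0.93449
The outcome is not rare, so the OR lies further from 1 than the RR.

0.934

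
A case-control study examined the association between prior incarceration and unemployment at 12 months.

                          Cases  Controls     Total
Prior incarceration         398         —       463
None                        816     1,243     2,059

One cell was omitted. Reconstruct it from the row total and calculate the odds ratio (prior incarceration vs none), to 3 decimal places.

The missing cell is in the exposed row: 463 − 398 = 65.
So a = 398, b = 65, c = 816, d = 1243.
OR = (a·d)/(b·c) = (398 × 1243) / (65 × 816) = 494714 / 53040 = 9.32719

9.327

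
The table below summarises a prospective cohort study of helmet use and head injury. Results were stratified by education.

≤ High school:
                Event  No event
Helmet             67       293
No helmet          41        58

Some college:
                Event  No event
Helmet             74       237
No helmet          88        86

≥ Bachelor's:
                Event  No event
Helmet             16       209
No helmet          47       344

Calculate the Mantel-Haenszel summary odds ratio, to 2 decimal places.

0.36

OR_MH = Σ(aᵢdᵢ/nᵢ) / Σ(bᵢcᵢ/nᵢ), where nᵢ is the stratum total.
Stratum 1 (≤ High school): n = 459; a·d/n = 67·58/459 = 8.4662; b·c/n = 293·41/459 = 26.1721
Stratum 2 (Some college): n = 485; a·d/n = 74·86/485 = 13.1216; b·c/n = 237·88/485 = 43.0021
Stratum 3 (≥ Bachelor's): n = 616; a·d/n = 16·344/616 = 8.9351; b·c/n = 209·47/616 = 15.9464
OR_MH = (8.4662 + 13.1216 + 8.9351) / (26.1721 + 43.0021 + 15.9464) = 30.5229 / 85.1206 = 0.35858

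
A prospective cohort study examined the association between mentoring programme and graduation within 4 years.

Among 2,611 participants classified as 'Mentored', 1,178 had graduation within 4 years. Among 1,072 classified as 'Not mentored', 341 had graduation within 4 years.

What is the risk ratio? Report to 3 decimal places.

From the description: a = 1178, b = 1433, c = 341, d = 731.
Risk in exposed = 1178/2611 = 0.45117; risk in unexposed = 341/1072 = 0.31810.
RR = 0.45117 / 0.31810 = 1.41834
The risk among the exposed is 1.42 times that among the unexposed.

1.418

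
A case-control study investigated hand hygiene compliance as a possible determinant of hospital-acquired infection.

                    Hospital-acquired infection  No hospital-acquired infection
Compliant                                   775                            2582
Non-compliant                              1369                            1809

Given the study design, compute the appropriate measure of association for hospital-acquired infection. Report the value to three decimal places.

0.397

Cells: a = 775, b = 2582, c = 1369, d = 1809.
This is a case-control study: participants were sampled on outcome status, so risks in the source population cannot be estimated directly — relative risk is not valid here. The odds ratio is the appropriate measure.
OR = (a·d)/(b·c) = (775 × 1809) / (2582 × 1369) = 1401975 / 3534758 = 0.39663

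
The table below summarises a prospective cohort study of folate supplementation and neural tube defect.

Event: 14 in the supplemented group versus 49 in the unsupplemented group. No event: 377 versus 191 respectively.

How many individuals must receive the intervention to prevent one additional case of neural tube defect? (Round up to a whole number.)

Risk in treated group = 14/391 = 0.03581; risk in control = 49/240 = 0.20417.
Absolute risk reduction = 0.20417 − 0.03581 = 0.16836
NNT = 1 / ARR = 1 / 0.16836 = 5.940 → round up → 6

6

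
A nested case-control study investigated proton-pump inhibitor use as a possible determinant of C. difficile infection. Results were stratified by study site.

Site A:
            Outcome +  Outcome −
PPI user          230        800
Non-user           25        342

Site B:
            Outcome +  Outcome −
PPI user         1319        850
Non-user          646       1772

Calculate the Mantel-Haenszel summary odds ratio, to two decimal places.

4.22

OR_MH = Σ(aᵢdᵢ/nᵢ) / Σ(bᵢcᵢ/nᵢ), where nᵢ is the stratum total.
Stratum 1 (Site A): n = 1397; a·d/n = 230·342/1397 = 56.3064; b·c/n = 800·25/1397 = 14.3164
Stratum 2 (Site B): n = 4587; a·d/n = 1319·1772/4587 = 509.5417; b·c/n = 850·646/4587 = 119.7079
OR_MH = (56.3064 + 509.5417) / (14.3164 + 119.7079) = 565.8481 / 134.0243 = 4.22198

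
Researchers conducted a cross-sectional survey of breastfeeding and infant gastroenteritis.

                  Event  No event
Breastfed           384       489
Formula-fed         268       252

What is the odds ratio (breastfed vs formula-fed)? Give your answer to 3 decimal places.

Cells: a = 384, b = 489, c = 268, d = 252.
OR = (a·d)/(b·c) = (384 × 252) / (489 × 268) = 96768 / 131052 = 0.73839
Exposure is associated with lower odds of infant gastroenteritis (OR = 0.74 < 1).

0.738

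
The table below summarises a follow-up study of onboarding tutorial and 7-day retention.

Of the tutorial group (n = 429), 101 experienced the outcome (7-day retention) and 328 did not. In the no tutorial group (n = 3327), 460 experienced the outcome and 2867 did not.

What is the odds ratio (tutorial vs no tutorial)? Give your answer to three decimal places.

1.919

From the description: a = 101, b = 328, c = 460, d = 2867.
OR = (a·d)/(b·c) = (101 × 2867) / (328 × 460) = 289567 / 150880 = 1.91919
The odds of 7-day retention are about 1.92 times as high in the tutorial group.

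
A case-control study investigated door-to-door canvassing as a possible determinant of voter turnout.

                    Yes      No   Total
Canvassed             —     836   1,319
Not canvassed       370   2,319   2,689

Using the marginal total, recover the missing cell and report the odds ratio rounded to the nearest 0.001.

3.621

The missing cell is in the exposed row: 1319 − 836 = 483.
So a = 483, b = 836, c = 370, d = 2319.
OR = (a·d)/(b·c) = (483 × 2319) / (836 × 370) = 1120077 / 309320 = 3.62109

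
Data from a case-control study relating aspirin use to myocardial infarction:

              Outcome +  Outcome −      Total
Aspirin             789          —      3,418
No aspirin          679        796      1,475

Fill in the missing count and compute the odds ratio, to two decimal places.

0.35

The missing cell is in the exposed row: 3418 − 789 = 2629.
So a = 789, b = 2629, c = 679, d = 796.
OR = (a·d)/(b·c) = (789 × 796) / (2629 × 679) = 628044 / 1785091 = 0.35183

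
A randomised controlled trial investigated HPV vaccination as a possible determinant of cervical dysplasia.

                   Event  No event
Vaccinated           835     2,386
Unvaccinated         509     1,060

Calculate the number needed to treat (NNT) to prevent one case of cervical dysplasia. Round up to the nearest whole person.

Risk in treated group = 835/3221 = 0.25924; risk in control = 509/1569 = 0.32441.
Absolute risk reduction = 0.32441 − 0.25924 = 0.06517
NNT = 1 / ARR = 1 / 0.06517 = 15.343 → round up → 16

16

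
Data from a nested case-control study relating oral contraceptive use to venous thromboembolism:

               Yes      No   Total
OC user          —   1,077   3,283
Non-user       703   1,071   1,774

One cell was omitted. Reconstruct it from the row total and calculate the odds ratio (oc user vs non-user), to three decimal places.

3.120

The missing cell is in the exposed row: 3283 − 1077 = 2206.
So a = 2206, b = 1077, c = 703, d = 1071.
OR = (a·d)/(b·c) = (2206 × 1071) / (1077 × 703) = 2362626 / 757131 = 3.12050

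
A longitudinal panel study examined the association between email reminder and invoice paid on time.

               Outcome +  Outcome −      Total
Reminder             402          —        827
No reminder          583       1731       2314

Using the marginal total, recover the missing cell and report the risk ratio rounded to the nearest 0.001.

The missing cell is in the exposed row: 827 − 402 = 425.
So a = 402, b = 425, c = 583, d = 1731.
RR = [a/(a+b)] / [c/(c+d)] = (402/827) / (583/2314) = 0.48609/0.25194 = 1.92937

1.929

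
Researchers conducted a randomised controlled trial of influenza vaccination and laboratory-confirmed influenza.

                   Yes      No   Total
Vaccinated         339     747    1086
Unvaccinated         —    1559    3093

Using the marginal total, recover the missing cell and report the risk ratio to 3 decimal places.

0.629

The missing cell is in the unexposed row: 3093 − 1559 = 1534.
So a = 339, b = 747, c = 1534, d = 1559.
RR = [a/(a+b)] / [c/(c+d)] = (339/1086) / (1534/3093) = 0.31215/0.49596 = 0.62940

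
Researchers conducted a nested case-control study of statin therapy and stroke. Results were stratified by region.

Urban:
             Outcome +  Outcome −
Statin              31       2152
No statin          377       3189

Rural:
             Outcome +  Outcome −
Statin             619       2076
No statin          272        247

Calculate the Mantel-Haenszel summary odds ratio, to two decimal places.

0.20

OR_MH = Σ(aᵢdᵢ/nᵢ) / Σ(bᵢcᵢ/nᵢ), where nᵢ is the stratum total.
Stratum 1 (Urban): n = 5749; a·d/n = 31·3189/5749 = 17.1959; b·c/n = 2152·377/5749 = 141.1209
Stratum 2 (Rural): n = 3214; a·d/n = 619·247/3214 = 47.5709; b·c/n = 2076·272/3214 = 175.6914
OR_MH = (17.1959 + 47.5709) / (141.1209 + 175.6914) = 64.7668 / 316.8122 = 0.20443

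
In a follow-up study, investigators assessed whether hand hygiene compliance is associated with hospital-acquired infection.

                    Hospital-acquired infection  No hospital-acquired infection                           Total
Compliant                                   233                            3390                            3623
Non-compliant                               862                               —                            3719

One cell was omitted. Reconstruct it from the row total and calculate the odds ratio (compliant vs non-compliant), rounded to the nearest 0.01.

The missing cell is in the unexposed row: 3719 − 862 = 2857.
So a = 233, b = 3390, c = 862, d = 2857.
OR = (a·d)/(b·c) = (233 × 2857) / (3390 × 862) = 665681 / 2922180 = 0.22780

0.23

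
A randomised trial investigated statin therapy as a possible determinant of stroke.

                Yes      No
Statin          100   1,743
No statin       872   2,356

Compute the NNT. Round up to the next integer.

5

Risk in treated group = 100/1843 = 0.05426; risk in control = 872/3228 = 0.27014.
Absolute risk reduction = 0.27014 − 0.05426 = 0.21588
NNT = 1 / ARR = 1 / 0.21588 = 4.632 → round up → 5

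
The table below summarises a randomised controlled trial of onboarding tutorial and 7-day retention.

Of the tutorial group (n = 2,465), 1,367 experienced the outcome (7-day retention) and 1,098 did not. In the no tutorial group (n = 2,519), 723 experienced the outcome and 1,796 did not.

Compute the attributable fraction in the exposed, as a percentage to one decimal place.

From the description: a = 1367, b = 1098, c = 723, d = 1796.
Risk in exposed = 1367/2465 = 0.55456; risk in unexposed = 723/2519 = 0.28702.
RR = 0.55456/0.28702 = 1.93215
AR% = (RR − 1)/RR × 100 = (1.93215 − 1)/1.93215 × 100 = 48.2443%

48.2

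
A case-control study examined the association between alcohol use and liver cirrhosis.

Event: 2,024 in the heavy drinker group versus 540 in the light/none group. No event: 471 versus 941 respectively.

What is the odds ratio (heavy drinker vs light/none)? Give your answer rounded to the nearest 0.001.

7.488

From the description: a = 2024, b = 471, c = 540, d = 941.
OR = (a·d)/(b·c) = (2024 × 941) / (471 × 540) = 1904584 / 254340 = 7.48834
The odds of liver cirrhosis are about 7.49 times as high in the heavy drinker group.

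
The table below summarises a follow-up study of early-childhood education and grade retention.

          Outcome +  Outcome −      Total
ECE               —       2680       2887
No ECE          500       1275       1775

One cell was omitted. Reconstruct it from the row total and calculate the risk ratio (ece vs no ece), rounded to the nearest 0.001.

0.255

The missing cell is in the exposed row: 2887 − 2680 = 207.
So a = 207, b = 2680, c = 500, d = 1275.
RR = [a/(a+b)] / [c/(c+d)] = (207/2887) / (500/1775) = 0.07170/0.28169 = 0.25454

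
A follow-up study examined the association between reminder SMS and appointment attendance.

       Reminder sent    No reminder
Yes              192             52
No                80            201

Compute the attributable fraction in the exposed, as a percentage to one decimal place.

70.9

Reading the table with exposure as columns: a = 192 (Reminder sent, case), b = 80 (Reminder sent, non-case), c = 52 (No reminder, case), d = 201.
Risk in exposed = 192/272 = 0.70588; risk in unexposed = 52/253 = 0.20553.
RR = 0.70588/0.20553 = 3.43439
AR% = (RR − 1)/RR × 100 = (3.43439 − 1)/3.43439 × 100 = 70.8827%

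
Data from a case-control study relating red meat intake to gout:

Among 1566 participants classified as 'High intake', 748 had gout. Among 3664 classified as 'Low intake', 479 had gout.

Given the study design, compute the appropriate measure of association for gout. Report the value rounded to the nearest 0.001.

From the description: a = 748, b = 818, c = 479, d = 3185.
This is a case-control study: participants were sampled on outcome status, so risks in the source population cannot be estimated directly — relative risk is not valid here. The odds ratio is the appropriate measure.
OR = (a·d)/(b·c) = (748 × 3185) / (818 × 479) = 2382380 / 391822 = 6.08026

6.080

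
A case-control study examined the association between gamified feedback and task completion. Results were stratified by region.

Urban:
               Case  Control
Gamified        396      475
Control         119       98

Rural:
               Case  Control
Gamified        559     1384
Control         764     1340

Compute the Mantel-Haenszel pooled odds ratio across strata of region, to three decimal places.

0.705

OR_MH = Σ(aᵢdᵢ/nᵢ) / Σ(bᵢcᵢ/nᵢ), where nᵢ is the stratum total.
Stratum 1 (Urban): n = 1088; a·d/n = 396·98/1088 = 35.6691; b·c/n = 475·119/1088 = 51.9531
Stratum 2 (Rural): n = 4047; a·d/n = 559·1340/4047 = 185.0902; b·c/n = 1384·764/4047 = 261.2740
OR_MH = (35.6691 + 185.0902) / (51.9531 + 261.2740) = 220.7593 / 313.2272 = 0.70479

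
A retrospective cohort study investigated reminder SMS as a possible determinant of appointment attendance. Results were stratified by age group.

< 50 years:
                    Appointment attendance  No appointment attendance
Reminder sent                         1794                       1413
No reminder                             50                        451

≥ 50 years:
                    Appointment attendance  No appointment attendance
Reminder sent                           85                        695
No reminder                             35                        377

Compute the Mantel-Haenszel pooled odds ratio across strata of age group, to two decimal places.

6.21

OR_MH = Σ(aᵢdᵢ/nᵢ) / Σ(bᵢcᵢ/nᵢ), where nᵢ is the stratum total.
Stratum 1 (< 50 years): n = 3708; a·d/n = 1794·451/3708 = 218.2023; b·c/n = 1413·50/3708 = 19.0534
Stratum 2 (≥ 50 years): n = 1192; a·d/n = 85·377/1192 = 26.8834; b·c/n = 695·35/1192 = 20.4069
OR_MH = (218.2023 + 26.8834) / (19.0534 + 20.4069) = 245.0857 / 39.4603 = 6.21095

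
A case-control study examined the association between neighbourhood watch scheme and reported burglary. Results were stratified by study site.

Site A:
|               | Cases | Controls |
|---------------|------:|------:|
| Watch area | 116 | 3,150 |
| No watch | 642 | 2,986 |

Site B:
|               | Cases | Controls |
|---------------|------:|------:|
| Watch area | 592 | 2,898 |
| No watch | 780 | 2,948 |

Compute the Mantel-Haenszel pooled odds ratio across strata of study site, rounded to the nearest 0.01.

0.48

OR_MH = Σ(aᵢdᵢ/nᵢ) / Σ(bᵢcᵢ/nᵢ), where nᵢ is the stratum total.
Stratum 1 (Site A): n = 6894; a·d/n = 116·2986/6894 = 50.2431; b·c/n = 3150·642/6894 = 293.3420
Stratum 2 (Site B): n = 7218; a·d/n = 592·2948/7218 = 241.7866; b·c/n = 2898·780/7218 = 313.1671
OR_MH = (50.2431 + 241.7866) / (293.3420 + 313.1671) = 292.0298 / 606.5091 = 0.48149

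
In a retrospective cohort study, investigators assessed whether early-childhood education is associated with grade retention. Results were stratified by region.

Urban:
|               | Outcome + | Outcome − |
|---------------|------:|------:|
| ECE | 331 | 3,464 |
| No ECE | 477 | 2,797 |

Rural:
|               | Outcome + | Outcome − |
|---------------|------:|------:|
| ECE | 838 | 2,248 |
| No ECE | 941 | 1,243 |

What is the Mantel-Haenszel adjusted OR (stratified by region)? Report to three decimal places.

OR_MH = Σ(aᵢdᵢ/nᵢ) / Σ(bᵢcᵢ/nᵢ), where nᵢ is the stratum total.
Stratum 1 (Urban): n = 7069; a·d/n = 331·2797/7069 = 130.9672; b·c/n = 3464·477/7069 = 233.7428
Stratum 2 (Rural): n = 5270; a·d/n = 838·1243/5270 = 197.6535; b·c/n = 2248·941/5270 = 401.3981
OR_MH = (130.9672 + 197.6535) / (233.7428 + 401.3981) = 328.6207 / 635.1409 = 0.51740

0.517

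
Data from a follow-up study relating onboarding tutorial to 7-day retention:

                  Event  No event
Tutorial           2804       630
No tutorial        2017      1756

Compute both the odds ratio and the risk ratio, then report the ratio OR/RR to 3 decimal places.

2.537

Cells: a = 2804, b = 630, c = 2017, d = 1756.
OR = (2804·1756)/(630·2017) = 4923824/1270710 = 3.87486
Risk in exposed = 2804/3434 = 0.81654; risk in unexposed = 2017/3773 = 0.53459; RR = 1.52742
OR/RR = 3.87486 / 1.52742 = 2.53687
The outcome is not rare, so the OR lies further from 1 than the RR.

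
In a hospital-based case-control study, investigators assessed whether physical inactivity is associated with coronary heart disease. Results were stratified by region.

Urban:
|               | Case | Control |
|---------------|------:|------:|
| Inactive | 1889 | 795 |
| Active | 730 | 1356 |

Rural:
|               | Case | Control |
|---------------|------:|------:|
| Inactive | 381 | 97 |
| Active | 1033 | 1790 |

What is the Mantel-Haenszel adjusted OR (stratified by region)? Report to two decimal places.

OR_MH = Σ(aᵢdᵢ/nᵢ) / Σ(bᵢcᵢ/nᵢ), where nᵢ is the stratum total.
Stratum 1 (Urban): n = 4770; a·d/n = 1889·1356/4770 = 536.9987; b·c/n = 795·730/4770 = 121.6667
Stratum 2 (Rural): n = 3301; a·d/n = 381·1790/3301 = 206.6010; b·c/n = 97·1033/3301 = 30.3547
OR_MH = (536.9987 + 206.6010) / (121.6667 + 30.3547) = 743.5998 / 152.0214 = 4.89141

4.89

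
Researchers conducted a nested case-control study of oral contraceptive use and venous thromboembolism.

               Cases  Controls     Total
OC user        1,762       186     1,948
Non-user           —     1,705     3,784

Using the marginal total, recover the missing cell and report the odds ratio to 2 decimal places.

7.77

The missing cell is in the unexposed row: 3784 − 1705 = 2079.
So a = 1762, b = 186, c = 2079, d = 1705.
OR = (a·d)/(b·c) = (1762 × 1705) / (186 × 2079) = 3004210 / 386694 = 7.76896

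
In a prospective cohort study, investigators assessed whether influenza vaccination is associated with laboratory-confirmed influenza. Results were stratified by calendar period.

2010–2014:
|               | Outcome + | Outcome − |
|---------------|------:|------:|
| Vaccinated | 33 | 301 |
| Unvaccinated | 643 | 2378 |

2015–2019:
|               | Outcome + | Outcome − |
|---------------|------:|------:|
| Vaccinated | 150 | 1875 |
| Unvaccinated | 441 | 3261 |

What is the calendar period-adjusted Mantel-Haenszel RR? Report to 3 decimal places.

RR_MH = Σ(aᵢ·n₀ᵢ/nᵢ) / Σ(cᵢ·n₁ᵢ/nᵢ), with n₁ᵢ = aᵢ+bᵢ (exposed), n₀ᵢ = cᵢ+dᵢ (unexposed), nᵢ = n₁ᵢ+n₀ᵢ.
Stratum 1 (2010–2014): n₁ = 334, n₀ = 3021, n = 3355; a·n₀/n = 33·3021/3355 = 29.7148; c·n₁/n = 643·334/3355 = 64.0125
Stratum 2 (2015–2019): n₁ = 2025, n₀ = 3702, n = 5727; a·n₀/n = 150·3702/5727 = 96.9618; c·n₁/n = 441·2025/5727 = 155.9324
RR_MH = (29.7148 + 96.9618) / (64.0125 + 155.9324) = 126.6765 / 219.9449 = 0.57595

0.576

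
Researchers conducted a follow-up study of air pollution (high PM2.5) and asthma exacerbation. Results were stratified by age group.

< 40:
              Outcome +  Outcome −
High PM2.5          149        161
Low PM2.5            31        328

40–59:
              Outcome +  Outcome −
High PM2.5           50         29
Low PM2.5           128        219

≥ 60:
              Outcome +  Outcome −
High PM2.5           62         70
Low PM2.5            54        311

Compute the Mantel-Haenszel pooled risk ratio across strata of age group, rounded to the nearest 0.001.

RR_MH = Σ(aᵢ·n₀ᵢ/nᵢ) / Σ(cᵢ·n₁ᵢ/nᵢ), with n₁ᵢ = aᵢ+bᵢ (exposed), n₀ᵢ = cᵢ+dᵢ (unexposed), nᵢ = n₁ᵢ+n₀ᵢ.
Stratum 1 (< 40): n₁ = 310, n₀ = 359, n = 669; a·n₀/n = 149·359/669 = 79.9567; c·n₁/n = 31·310/669 = 14.3647
Stratum 2 (40–59): n₁ = 79, n₀ = 347, n = 426; a·n₀/n = 50·347/426 = 40.7277; c·n₁/n = 128·79/426 = 23.7371
Stratum 3 (≥ 60): n₁ = 132, n₀ = 365, n = 497; a·n₀/n = 62·365/497 = 45.5332; c·n₁/n = 54·132/497 = 14.3421
RR_MH = (79.9567 + 40.7277 + 45.5332) / (14.3647 + 23.7371 + 14.3421) = 166.2176 / 52.4439 = 3.16944

3.169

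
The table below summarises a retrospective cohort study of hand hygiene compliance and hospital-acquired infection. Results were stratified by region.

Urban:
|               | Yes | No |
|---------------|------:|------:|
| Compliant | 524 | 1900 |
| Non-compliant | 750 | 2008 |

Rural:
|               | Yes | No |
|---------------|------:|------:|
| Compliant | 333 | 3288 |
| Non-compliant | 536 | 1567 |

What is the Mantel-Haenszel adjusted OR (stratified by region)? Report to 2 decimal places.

OR_MH = Σ(aᵢdᵢ/nᵢ) / Σ(bᵢcᵢ/nᵢ), where nᵢ is the stratum total.
Stratum 1 (Urban): n = 5182; a·d/n = 524·2008/5182 = 203.0475; b·c/n = 1900·750/5182 = 274.9904
Stratum 2 (Rural): n = 5724; a·d/n = 333·1567/5724 = 91.1619; b·c/n = 3288·536/5724 = 307.8910
OR_MH = (203.0475 + 91.1619) / (274.9904 + 307.8910) = 294.2094 / 582.8813 = 0.50475

0.50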